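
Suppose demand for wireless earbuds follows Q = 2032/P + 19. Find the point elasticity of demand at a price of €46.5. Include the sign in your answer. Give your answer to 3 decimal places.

-0.697

At P = 46.5, Q = 62.699.
dQ/dP = −2032/P² = -0.940.
ε = (dQ/dP)(P/Q) = (-0.940)(46.5/62.699).
|ε| < 1, so demand is inelastic at this price.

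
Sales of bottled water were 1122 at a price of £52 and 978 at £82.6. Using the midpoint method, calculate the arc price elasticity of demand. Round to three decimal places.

-0.302

ΔQ = 978 − 1122 = -144; ΔP = 82.6 − 52 = 30.6.
Midpoints: P̄ = 67.30, Q̄ = 1050.0.
ε = (ΔQ/ΔP)(P̄/Q̄) = (-144/30.6)(67.30/1050.0).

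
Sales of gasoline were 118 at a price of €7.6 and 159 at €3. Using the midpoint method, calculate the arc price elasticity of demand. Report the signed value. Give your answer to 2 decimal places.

-0.34

ΔQ = 159 − 118 = 41; ΔP = 3 − 7.6 = -4.6.
Midpoints: P̄ = 5.30, Q̄ = 138.5.
ε = (ΔQ/ΔP)(P̄/Q̄) = (41/-4.6)(5.30/138.5).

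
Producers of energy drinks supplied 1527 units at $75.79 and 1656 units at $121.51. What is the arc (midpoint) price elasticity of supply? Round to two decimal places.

ΔQ = 1656 − 1527 = 129; ΔP = 121.51 − 75.79 = 45.72.
Midpoints: P̄ = 98.65, Q̄ = 1591.5.
ε_s = (ΔQ/ΔP)(P̄/Q̄) = (129/45.72)(98.65/1591.5).

0.17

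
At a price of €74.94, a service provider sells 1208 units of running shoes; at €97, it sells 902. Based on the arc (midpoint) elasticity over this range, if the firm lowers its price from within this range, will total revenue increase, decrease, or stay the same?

Arc ε = (-306/22.06)(85.97/1055.0) ≈ -1.130.
|ε| = 1.13 > 1, so demand is elastic. A price cut therefore raises total revenue.

increase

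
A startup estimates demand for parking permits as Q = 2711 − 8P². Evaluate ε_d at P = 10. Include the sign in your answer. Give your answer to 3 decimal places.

-0.837

At P = 10, Q = 1911.
dQ/dP = −16P = -160.
ε = (dQ/dP)(P/Q) = (-160)(10/1911).
|ε| < 1, so demand is inelastic at this price.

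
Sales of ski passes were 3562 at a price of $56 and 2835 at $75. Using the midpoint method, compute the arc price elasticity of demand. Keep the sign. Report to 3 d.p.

-0.784

ΔQ = 2835 − 3562 = -727; ΔP = 75 − 56 = 19.
Midpoints: P̄ = 65.50, Q̄ = 3198.5.
ε = (ΔQ/ΔP)(P̄/Q̄) = (-727/19)(65.50/3198.5).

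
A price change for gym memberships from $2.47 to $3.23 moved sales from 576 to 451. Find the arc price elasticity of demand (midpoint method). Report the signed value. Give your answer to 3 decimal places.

ΔQ = 451 − 576 = -125; ΔP = 3.23 − 2.47 = 0.76.
Midpoints: P̄ = 2.85, Q̄ = 513.5.
ε = (ΔQ/ΔP)(P̄/Q̄) = (-125/0.76)(2.85/513.5).

-0.913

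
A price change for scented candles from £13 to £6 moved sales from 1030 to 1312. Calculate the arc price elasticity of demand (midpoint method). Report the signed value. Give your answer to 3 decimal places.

ΔQ = 1312 − 1030 = 282; ΔP = 6 − 13 = -7.
Midpoints: P̄ = 9.50, Q̄ = 1171.0.
ε = (ΔQ/ΔP)(P̄/Q̄) = (282/-7)(9.50/1171.0).

-0.327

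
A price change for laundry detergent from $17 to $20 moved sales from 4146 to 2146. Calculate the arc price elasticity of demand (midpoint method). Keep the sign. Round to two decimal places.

ΔQ = 2146 − 4146 = -2000; ΔP = 20 − 17 = 3.
Midpoints: P̄ = 18.50, Q̄ = 3146.0.
ε = (ΔQ/ΔP)(P̄/Q̄) = (-2000/3)(18.50/3146.0).

-3.92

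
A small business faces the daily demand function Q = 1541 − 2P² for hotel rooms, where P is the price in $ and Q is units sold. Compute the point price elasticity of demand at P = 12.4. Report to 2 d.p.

-0.50

At P = 12.4, Q = 1233.480.
dQ/dP = −4P = -49.600.
ε = (dQ/dP)(P/Q) = (-49.600)(12.4/1233.480).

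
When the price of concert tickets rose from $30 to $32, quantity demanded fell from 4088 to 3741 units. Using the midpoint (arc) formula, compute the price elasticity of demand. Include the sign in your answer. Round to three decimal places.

ΔQ = 3741 − 4088 = -347; ΔP = 32 − 30 = 2.
Midpoints: P̄ = 31.00, Q̄ = 3914.5.
ε = (ΔQ/ΔP)(P̄/Q̄) = (-347/2)(31.00/3914.5).

-1.374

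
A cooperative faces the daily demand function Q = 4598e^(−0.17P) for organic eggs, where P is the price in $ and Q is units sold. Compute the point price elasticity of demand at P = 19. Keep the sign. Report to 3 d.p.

-3.230

At P = 19, Q = 181.885.
dQ/dP = −0.17·4598e^(−0.17P) = −0.17Q = -30.921.
ε = (dQ/dP)(P/Q) = (-30.921)(19/181.885).
|ε| > 1, so demand is elastic at this price.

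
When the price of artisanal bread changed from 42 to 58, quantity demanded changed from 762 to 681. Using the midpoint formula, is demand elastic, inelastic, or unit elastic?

inelastic

Arc ε ≈ -0.351.
|ε| = 0.35 < 1.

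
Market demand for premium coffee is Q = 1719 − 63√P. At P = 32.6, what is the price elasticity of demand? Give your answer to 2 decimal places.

-0.13

At P = 32.6, Q = 1359.293.
dQ/dP = −63/(2√P) = -5.517.
ε = (dQ/dP)(P/Q) = (-5.517)(32.6/1359.293).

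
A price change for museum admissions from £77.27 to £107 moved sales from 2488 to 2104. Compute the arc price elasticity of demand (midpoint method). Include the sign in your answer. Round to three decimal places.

-0.518

ΔQ = 2104 − 2488 = -384; ΔP = 107 − 77.27 = 29.73.
Midpoints: P̄ = 92.13, Q̄ = 2296.0.
ε = (ΔQ/ΔP)(P̄/Q̄) = (-384/29.73)(92.13/2296.0).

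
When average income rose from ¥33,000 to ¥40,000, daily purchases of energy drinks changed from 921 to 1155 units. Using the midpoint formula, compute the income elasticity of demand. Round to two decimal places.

ΔQ = 234, ΔI = 7000. Midpoints: Ī = 36,500, Q̄ = 1038.0.
ε_I = (ΔQ/ΔI)(Ī/Q̄) = (234/7000)(36500/1038.0).
ε_I > 0, so the good is normal.

1.18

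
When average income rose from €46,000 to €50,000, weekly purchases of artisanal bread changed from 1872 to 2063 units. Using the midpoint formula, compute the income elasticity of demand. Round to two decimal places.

1.16

ΔQ = 191, ΔI = 4000. Midpoints: Ī = 48,000, Q̄ = 1967.5.
ε_I = (ΔQ/ΔI)(Ī/Q̄) = (191/4000)(48000/1967.5).
ε_I > 0, so the good is normal.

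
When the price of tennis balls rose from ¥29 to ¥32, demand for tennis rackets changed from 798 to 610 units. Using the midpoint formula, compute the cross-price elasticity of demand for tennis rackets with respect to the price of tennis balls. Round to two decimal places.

-2.71

ΔQ_x = 610 − 798 = -188; ΔP_y = 32 − 29 = 3.
Midpoints: P̄_y = 30.50, Q̄_x = 704.0.
ε_xy = (ΔQ_x/ΔP_y)(P̄_y/Q̄_x) = (-188/3)(30.50/704.0).
ε_xy < 0, so the goods are complements.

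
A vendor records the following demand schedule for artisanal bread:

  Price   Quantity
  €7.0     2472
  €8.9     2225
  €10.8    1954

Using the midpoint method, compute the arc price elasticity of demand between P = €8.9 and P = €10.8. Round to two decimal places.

At P = 8.9, Q = 2225; at P = 10.8, Q = 1954.
ΔQ = -271, ΔP = 1.9. Midpoints: P̄ = 9.85, Q̄ = 2089.5.
ε = (ΔQ/ΔP)(P̄/Q̄) = (-271/1.9)(9.85/2089.5).

-0.67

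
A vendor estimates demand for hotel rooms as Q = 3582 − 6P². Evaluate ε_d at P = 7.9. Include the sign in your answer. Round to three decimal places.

-0.233

At P = 7.9, Q = 3207.540.
dQ/dP = −12P = -94.800.
ε = (dQ/dP)(P/Q) = (-94.800)(7.9/3207.540).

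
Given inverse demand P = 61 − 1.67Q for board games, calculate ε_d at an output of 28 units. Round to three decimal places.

At Q = 28, P = 61 − 1.67(28) = 14.24.
dP/dQ = −1.67, so dQ/dP = 1/(−1.67) = -0.599.
ε = (dQ/dP)(P/Q) = (-0.599)(14.24/28).

-0.305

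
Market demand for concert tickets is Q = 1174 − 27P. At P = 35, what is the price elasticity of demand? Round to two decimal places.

-4.13

At P = 35, Q = 229.
dQ/dP = −27.
ε = (dQ/dP)(P/Q) = (-27)(35/229).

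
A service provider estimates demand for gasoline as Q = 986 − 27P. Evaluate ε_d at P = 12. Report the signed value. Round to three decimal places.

-0.489

At P = 12, Q = 662.
dQ/dP = −27.
ε = (dQ/dP)(P/Q) = (-27)(12/662).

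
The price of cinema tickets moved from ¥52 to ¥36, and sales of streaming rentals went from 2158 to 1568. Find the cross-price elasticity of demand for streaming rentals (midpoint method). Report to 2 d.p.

ΔQ_x = 1568 − 2158 = -590; ΔP_y = 36 − 52 = -16.
Midpoints: P̄_y = 44.00, Q̄_x = 1863.0.
ε_xy = (ΔQ_x/ΔP_y)(P̄_y/Q̄_x) = (-590/-16)(44.00/1863.0).

0.87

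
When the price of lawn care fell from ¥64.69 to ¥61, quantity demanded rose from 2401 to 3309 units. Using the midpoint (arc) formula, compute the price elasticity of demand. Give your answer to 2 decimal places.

ΔQ = 3309 − 2401 = 908; ΔP = 61 − 64.69 = -3.69.
Midpoints: P̄ = 62.84, Q̄ = 2855.0.
ε = (ΔQ/ΔP)(P̄/Q̄) = (908/-3.69)(62.84/2855.0).

-5.42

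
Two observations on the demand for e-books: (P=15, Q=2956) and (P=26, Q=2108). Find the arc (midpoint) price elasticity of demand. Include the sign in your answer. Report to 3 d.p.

-0.624

ΔQ = 2108 − 2956 = -848; ΔP = 26 − 15 = 11.
Midpoints: P̄ = 20.50, Q̄ = 2532.0.
ε = (ΔQ/ΔP)(P̄/Q̄) = (-848/11)(20.50/2532.0).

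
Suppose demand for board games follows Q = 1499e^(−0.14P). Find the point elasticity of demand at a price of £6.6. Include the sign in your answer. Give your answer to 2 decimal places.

At P = 6.6, Q = 594.995.
dQ/dP = −0.14·1499e^(−0.14P) = −0.14Q = -83.299.
ε = (dQ/dP)(P/Q) = (-83.299)(6.6/594.995).
|ε| < 1, so demand is inelastic at this price.

-0.92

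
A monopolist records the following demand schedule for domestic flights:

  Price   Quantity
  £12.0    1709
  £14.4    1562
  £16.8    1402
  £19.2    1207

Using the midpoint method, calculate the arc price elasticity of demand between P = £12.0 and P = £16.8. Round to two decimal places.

-0.59

At P = 12.0, Q = 1709; at P = 16.8, Q = 1402.
ΔQ = -307, ΔP = 4.8. Midpoints: P̄ = 14.40, Q̄ = 1555.5.
ε = (ΔQ/ΔP)(P̄/Q̄) = (-307/4.8)(14.40/1555.5).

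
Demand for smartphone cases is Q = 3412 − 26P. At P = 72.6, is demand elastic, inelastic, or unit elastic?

Q = 1524.400, dQ/dP = -26.
ε = (dQ/dP)(P/Q) ≈ -1.238.
|ε| = 1.24 > 1.

elastic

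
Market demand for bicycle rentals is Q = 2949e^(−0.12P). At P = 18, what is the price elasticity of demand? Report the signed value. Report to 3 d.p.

At P = 18, Q = 340.094.
dQ/dP = −0.12·2949e^(−0.12P) = −0.12Q = -40.811.
ε = (dQ/dP)(P/Q) = (-40.811)(18/340.094).

-2.160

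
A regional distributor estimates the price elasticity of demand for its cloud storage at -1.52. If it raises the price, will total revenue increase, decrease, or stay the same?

|ε| = 1.52 > 1, so demand is elastic. A price rise therefore reduces total revenue.

decrease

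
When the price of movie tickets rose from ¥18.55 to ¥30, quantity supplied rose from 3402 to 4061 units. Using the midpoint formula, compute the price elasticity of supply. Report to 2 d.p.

0.37

ΔQ = 4061 − 3402 = 659; ΔP = 30 − 18.55 = 11.45.
Midpoints: P̄ = 24.27, Q̄ = 3731.5.
ε_s = (ΔQ/ΔP)(P̄/Q̄) = (659/11.45)(24.27/3731.5).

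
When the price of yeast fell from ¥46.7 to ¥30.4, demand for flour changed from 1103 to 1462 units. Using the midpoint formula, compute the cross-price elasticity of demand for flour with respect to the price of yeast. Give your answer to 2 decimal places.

-0.66

ΔQ_x = 1462 − 1103 = 359; ΔP_y = 30.4 − 46.7 = -16.3.
Midpoints: P̄_y = 38.55, Q̄_x = 1282.5.
ε_xy = (ΔQ_x/ΔP_y)(P̄_y/Q̄_x) = (359/-16.3)(38.55/1282.5).
ε_xy < 0, so the goods are complements.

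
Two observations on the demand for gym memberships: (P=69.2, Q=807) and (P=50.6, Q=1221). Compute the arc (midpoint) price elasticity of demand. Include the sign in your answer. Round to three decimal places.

ΔQ = 1221 − 807 = 414; ΔP = 50.6 − 69.2 = -18.6.
Midpoints: P̄ = 59.90, Q̄ = 1014.0.
ε = (ΔQ/ΔP)(P̄/Q̄) = (414/-18.6)(59.90/1014.0).

-1.315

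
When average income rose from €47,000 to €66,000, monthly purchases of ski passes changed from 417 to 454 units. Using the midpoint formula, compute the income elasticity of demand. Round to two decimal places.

ΔQ = 37, ΔI = 19000. Midpoints: Ī = 56,500, Q̄ = 435.5.
ε_I = (ΔQ/ΔI)(Ī/Q̄) = (37/19000)(56500/435.5).

0.25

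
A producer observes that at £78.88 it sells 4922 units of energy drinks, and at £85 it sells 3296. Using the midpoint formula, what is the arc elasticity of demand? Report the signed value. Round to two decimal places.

-5.30

ΔQ = 3296 − 4922 = -1626; ΔP = 85 − 78.88 = 6.12.
Midpoints: P̄ = 81.94, Q̄ = 4109.0.
ε = (ΔQ/ΔP)(P̄/Q̄) = (-1626/6.12)(81.94/4109.0).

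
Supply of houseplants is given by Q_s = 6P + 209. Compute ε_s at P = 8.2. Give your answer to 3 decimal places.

0.191

At P = 8.2, Q_s = 258.20.
dQ_s/dP = 6.
ε_s = (dQ_s/dP)(P/Q_s) = (6)(8.2/258.20).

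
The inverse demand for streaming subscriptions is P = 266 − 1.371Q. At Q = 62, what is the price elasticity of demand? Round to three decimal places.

-2.129

At Q = 62, P = 266 − 1.371(62) = 181.00.
dP/dQ = −1.371, so dQ/dP = 1/(−1.371) = -0.729.
ε = (dQ/dP)(P/Q) = (-0.729)(181.00/62).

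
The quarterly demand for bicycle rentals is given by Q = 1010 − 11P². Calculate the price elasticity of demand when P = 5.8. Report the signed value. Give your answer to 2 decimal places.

At P = 5.8, Q = 639.960.
dQ/dP = −22P = -127.600.
ε = (dQ/dP)(P/Q) = (-127.600)(5.8/639.960).
|ε| > 1, so demand is elastic at this price.

-1.16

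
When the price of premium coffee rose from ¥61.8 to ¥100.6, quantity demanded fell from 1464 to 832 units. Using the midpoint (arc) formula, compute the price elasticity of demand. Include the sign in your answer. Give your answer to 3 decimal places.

ΔQ = 832 − 1464 = -632; ΔP = 100.6 − 61.8 = 38.8.
Midpoints: P̄ = 81.20, Q̄ = 1148.0.
ε = (ΔQ/ΔP)(P̄/Q̄) = (-632/38.8)(81.20/1148.0).

-1.152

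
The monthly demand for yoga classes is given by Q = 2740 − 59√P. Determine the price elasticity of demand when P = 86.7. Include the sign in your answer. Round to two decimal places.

-0.13

At P = 86.7, Q = 2190.634.
dQ/dP = −59/(2√P) = -3.168.
ε = (dQ/dP)(P/Q) = (-3.168)(86.7/2190.634).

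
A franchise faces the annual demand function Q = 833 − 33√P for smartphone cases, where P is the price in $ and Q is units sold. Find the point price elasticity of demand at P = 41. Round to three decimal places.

At P = 41, Q = 621.697.
dQ/dP = −33/(2√P) = -2.577.
ε = (dQ/dP)(P/Q) = (-2.577)(41/621.697).
|ε| < 1, so demand is inelastic at this price.

-0.170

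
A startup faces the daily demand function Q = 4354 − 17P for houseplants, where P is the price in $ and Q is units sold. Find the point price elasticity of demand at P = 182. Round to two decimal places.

-2.46

At P = 182, Q = 1260.
dQ/dP = −17.
ε = (dQ/dP)(P/Q) = (-17)(182/1260).
|ε| > 1, so demand is elastic at this price.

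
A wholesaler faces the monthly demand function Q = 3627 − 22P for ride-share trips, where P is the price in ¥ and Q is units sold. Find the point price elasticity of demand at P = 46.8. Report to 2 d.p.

At P = 46.8, Q = 2597.400.
dQ/dP = −22.
ε = (dQ/dP)(P/Q) = (-22)(46.8/2597.400).
|ε| < 1, so demand is inelastic at this price.

-0.40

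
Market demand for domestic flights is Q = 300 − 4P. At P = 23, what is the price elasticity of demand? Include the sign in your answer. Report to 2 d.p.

At P = 23, Q = 208.
dQ/dP = −4.
ε = (dQ/dP)(P/Q) = (-4)(23/208).

-0.44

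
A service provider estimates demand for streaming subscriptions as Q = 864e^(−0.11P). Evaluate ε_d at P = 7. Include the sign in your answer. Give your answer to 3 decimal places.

-0.770

At P = 7, Q = 400.043.
dQ/dP = −0.11·864e^(−0.11P) = −0.11Q = -44.005.
ε = (dQ/dP)(P/Q) = (-44.005)(7/400.043).
|ε| < 1, so demand is inelastic at this price.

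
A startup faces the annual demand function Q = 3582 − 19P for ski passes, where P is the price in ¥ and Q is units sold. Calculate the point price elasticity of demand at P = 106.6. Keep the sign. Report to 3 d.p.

At P = 106.6, Q = 1556.600.
dQ/dP = −19.
ε = (dQ/dP)(P/Q) = (-19)(106.6/1556.600).

-1.301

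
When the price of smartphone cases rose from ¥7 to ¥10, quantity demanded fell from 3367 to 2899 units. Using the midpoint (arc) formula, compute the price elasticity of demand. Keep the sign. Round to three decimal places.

ΔQ = 2899 − 3367 = -468; ΔP = 10 − 7 = 3.
Midpoints: P̄ = 8.50, Q̄ = 3133.0.
ε = (ΔQ/ΔP)(P̄/Q̄) = (-468/3)(8.50/3133.0).

-0.423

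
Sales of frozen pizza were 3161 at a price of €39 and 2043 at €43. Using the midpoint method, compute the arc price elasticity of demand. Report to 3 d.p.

-4.404

ΔQ = 2043 − 3161 = -1118; ΔP = 43 − 39 = 4.
Midpoints: P̄ = 41.00, Q̄ = 2602.0.
ε = (ΔQ/ΔP)(P̄/Q̄) = (-1118/4)(41.00/2602.0).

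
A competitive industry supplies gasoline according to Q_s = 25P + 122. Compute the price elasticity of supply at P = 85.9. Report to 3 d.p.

At P = 85.9, Q_s = 2269.50.
dQ_s/dP = 25.
ε_s = (dQ_s/dP)(P/Q_s) = (25)(85.9/2269.50).

0.946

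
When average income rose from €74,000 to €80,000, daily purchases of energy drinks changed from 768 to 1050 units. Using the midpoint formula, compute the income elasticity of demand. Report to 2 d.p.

3.98

ΔQ = 282, ΔI = 6000. Midpoints: Ī = 77,000, Q̄ = 909.0.
ε_I = (ΔQ/ΔI)(Ī/Q̄) = (282/6000)(77000/909.0).
ε_I > 0, so the good is normal.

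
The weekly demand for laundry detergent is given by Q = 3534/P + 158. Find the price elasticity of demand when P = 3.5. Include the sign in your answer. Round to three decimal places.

-0.865

At P = 3.5, Q = 1167.714.
dQ/dP = −3534/P² = -288.490.
ε = (dQ/dP)(P/Q) = (-288.490)(3.5/1167.714).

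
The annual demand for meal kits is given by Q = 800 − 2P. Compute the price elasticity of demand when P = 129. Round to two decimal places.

At P = 129, Q = 542.
dQ/dP = −2.
ε = (dQ/dP)(P/Q) = (-2)(129/542).

-0.48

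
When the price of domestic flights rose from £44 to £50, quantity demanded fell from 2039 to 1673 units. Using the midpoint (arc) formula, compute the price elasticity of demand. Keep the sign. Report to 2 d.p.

ΔQ = 1673 − 2039 = -366; ΔP = 50 − 44 = 6.
Midpoints: P̄ = 47.00, Q̄ = 1856.0.
ε = (ΔQ/ΔP)(P̄/Q̄) = (-366/6)(47.00/1856.0).

-1.54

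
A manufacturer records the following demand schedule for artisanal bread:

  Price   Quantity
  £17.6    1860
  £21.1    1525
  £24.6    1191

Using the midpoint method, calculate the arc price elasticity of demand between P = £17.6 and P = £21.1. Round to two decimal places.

At P = 17.6, Q = 1860; at P = 21.1, Q = 1525.
ΔQ = -335, ΔP = 3.5. Midpoints: P̄ = 19.35, Q̄ = 1692.5.
ε = (ΔQ/ΔP)(P̄/Q̄) = (-335/3.5)(19.35/1692.5).

-1.09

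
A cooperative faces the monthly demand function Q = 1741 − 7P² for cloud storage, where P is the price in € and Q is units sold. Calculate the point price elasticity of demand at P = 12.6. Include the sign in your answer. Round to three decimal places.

-3.530

At P = 12.6, Q = 629.680.
dQ/dP = −14P = -176.400.
ε = (dQ/dP)(P/Q) = (-176.400)(12.6/629.680).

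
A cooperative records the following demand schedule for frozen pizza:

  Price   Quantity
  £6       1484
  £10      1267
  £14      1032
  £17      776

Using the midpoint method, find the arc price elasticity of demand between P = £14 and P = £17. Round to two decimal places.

-1.46

At P = 14, Q = 1032; at P = 17, Q = 776.
ΔQ = -256, ΔP = 3. Midpoints: P̄ = 15.50, Q̄ = 904.0.
ε = (ΔQ/ΔP)(P̄/Q̄) = (-256/3)(15.50/904.0).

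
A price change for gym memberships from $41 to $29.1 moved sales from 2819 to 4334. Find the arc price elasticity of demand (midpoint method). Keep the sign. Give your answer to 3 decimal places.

-1.248

ΔQ = 4334 − 2819 = 1515; ΔP = 29.1 − 41 = -11.9.
Midpoints: P̄ = 35.05, Q̄ = 3576.5.
ε = (ΔQ/ΔP)(P̄/Q̄) = (1515/-11.9)(35.05/3576.5).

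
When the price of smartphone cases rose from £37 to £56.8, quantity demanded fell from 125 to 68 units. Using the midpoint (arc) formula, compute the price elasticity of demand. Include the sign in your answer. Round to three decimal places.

-1.399

ΔQ = 68 − 125 = -57; ΔP = 56.8 − 37 = 19.8.
Midpoints: P̄ = 46.90, Q̄ = 96.5.
ε = (ΔQ/ΔP)(P̄/Q̄) = (-57/19.8)(46.90/96.5).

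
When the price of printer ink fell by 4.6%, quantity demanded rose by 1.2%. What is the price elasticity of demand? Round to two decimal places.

ε = %ΔQ / %ΔP = (1.2)/(-4.6) = -0.261.

-0.26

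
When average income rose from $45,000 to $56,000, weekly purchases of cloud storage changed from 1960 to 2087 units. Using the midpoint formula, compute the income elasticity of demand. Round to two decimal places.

0.29

ΔQ = 127, ΔI = 11000. Midpoints: Ī = 50,500, Q̄ = 2023.5.
ε_I = (ΔQ/ΔI)(Ī/Q̄) = (127/11000)(50500/2023.5).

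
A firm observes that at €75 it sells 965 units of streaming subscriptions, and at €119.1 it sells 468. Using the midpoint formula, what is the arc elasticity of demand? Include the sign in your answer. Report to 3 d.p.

-1.527

ΔQ = 468 − 965 = -497; ΔP = 119.1 − 75 = 44.1.
Midpoints: P̄ = 97.05, Q̄ = 716.5.
ε = (ΔQ/ΔP)(P̄/Q̄) = (-497/44.1)(97.05/716.5).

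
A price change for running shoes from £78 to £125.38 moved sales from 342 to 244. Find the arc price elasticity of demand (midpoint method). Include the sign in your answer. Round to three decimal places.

ΔQ = 244 − 342 = -98; ΔP = 125.38 − 78 = 47.38.
Midpoints: P̄ = 101.69, Q̄ = 293.0.
ε = (ΔQ/ΔP)(P̄/Q̄) = (-98/47.38)(101.69/293.0).

-0.718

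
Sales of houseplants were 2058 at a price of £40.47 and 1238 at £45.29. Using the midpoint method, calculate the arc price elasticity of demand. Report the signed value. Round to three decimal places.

-4.427

ΔQ = 1238 − 2058 = -820; ΔP = 45.29 − 40.47 = 4.82.
Midpoints: P̄ = 42.88, Q̄ = 1648.0.
ε = (ΔQ/ΔP)(P̄/Q̄) = (-820/4.82)(42.88/1648.0).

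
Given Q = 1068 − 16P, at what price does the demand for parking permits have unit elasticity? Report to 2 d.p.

For linear demand Q = a − bP, ε = −bP/(a − bP). |ε| = 1 when bP = a − bP, i.e. P = a/(2b).
P = 1068/(2·16) = 1068/32 = 33.3750.

33.38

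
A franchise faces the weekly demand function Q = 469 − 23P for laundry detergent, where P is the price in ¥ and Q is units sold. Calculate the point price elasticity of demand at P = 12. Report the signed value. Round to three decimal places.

-1.430

At P = 12, Q = 193.
dQ/dP = −23.
ε = (dQ/dP)(P/Q) = (-23)(12/193).
|ε| > 1, so demand is elastic at this price.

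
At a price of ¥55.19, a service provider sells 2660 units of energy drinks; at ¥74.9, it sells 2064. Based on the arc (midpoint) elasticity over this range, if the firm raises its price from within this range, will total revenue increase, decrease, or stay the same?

Arc ε = (-596/19.71)(65.05/2362.0) ≈ -0.833.
|ε| = 0.83 < 1, so demand is inelastic. A price rise therefore raises total revenue.

increase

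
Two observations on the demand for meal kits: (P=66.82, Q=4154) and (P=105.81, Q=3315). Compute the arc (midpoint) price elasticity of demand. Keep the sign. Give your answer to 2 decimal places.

-0.50

ΔQ = 3315 − 4154 = -839; ΔP = 105.81 − 66.82 = 38.99.
Midpoints: P̄ = 86.31, Q̄ = 3734.5.
ε = (ΔQ/ΔP)(P̄/Q̄) = (-839/38.99)(86.31/3734.5).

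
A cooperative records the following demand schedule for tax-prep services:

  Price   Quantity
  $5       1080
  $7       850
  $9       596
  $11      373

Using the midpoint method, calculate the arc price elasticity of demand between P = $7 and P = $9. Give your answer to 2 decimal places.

At P = 7, Q = 850; at P = 9, Q = 596.
ΔQ = -254, ΔP = 2. Midpoints: P̄ = 8.00, Q̄ = 723.0.
ε = (ΔQ/ΔP)(P̄/Q̄) = (-254/2)(8.00/723.0).

-1.41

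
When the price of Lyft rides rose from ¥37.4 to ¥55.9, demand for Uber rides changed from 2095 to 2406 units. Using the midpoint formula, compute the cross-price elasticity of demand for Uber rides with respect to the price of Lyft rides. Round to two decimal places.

ΔQ_x = 2406 − 2095 = 311; ΔP_y = 55.9 − 37.4 = 18.5.
Midpoints: P̄_y = 46.65, Q̄_x = 2250.5.
ε_xy = (ΔQ_x/ΔP_y)(P̄_y/Q̄_x) = (311/18.5)(46.65/2250.5).
ε_xy > 0, so the goods are substitutes.

0.35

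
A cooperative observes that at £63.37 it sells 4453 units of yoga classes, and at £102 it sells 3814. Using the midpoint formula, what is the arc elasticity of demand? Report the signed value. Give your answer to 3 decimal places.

ΔQ = 3814 − 4453 = -639; ΔP = 102 − 63.37 = 38.63.
Midpoints: P̄ = 82.69, Q̄ = 4133.5.
ε = (ΔQ/ΔP)(P̄/Q̄) = (-639/38.63)(82.69/4133.5).

-0.331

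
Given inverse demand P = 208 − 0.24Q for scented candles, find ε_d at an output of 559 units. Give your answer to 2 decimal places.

-0.55

At Q = 559, P = 208 − 0.24(559) = 73.84.
dP/dQ = −0.24, so dQ/dP = 1/(−0.24) = -4.167.
ε = (dQ/dP)(P/Q) = (-4.167)(73.84/559).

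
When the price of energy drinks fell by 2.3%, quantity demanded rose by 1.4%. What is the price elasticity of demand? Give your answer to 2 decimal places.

ε = %ΔQ / %ΔP = (1.4)/(-2.3) = -0.609.

-0.61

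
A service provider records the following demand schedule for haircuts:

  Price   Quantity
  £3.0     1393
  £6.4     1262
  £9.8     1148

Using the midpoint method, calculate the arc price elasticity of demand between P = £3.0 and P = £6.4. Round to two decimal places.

-0.14

At P = 3.0, Q = 1393; at P = 6.4, Q = 1262.
ΔQ = -131, ΔP = 3.4. Midpoints: P̄ = 4.70, Q̄ = 1327.5.
ε = (ΔQ/ΔP)(P̄/Q̄) = (-131/3.4)(4.70/1327.5).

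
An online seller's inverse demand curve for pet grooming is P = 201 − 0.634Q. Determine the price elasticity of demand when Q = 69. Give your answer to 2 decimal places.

At Q = 69, P = 201 − 0.634(69) = 157.25.
dP/dQ = −0.634, so dQ/dP = 1/(−0.634) = -1.577.
ε = (dQ/dP)(P/Q) = (-1.577)(157.25/69).

-3.59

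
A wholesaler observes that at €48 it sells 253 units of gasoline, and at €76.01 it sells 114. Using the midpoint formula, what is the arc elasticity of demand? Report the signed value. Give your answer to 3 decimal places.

ΔQ = 114 − 253 = -139; ΔP = 76.01 − 48 = 28.01.
Midpoints: P̄ = 62.01, Q̄ = 183.5.
ε = (ΔQ/ΔP)(P̄/Q̄) = (-139/28.01)(62.01/183.5).

-1.677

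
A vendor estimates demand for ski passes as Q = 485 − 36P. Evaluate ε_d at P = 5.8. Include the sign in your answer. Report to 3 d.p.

-0.756

At P = 5.8, Q = 276.200.
dQ/dP = −36.
ε = (dQ/dP)(P/Q) = (-36)(5.8/276.200).
|ε| < 1, so demand is inelastic at this price.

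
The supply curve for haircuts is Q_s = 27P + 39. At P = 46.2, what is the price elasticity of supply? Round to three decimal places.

0.970

At P = 46.2, Q_s = 1286.40.
dQ_s/dP = 27.
ε_s = (dQ_s/dP)(P/Q_s) = (27)(46.2/1286.40).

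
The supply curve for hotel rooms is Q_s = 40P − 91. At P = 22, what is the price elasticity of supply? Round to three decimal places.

1.115

At P = 22, Q_s = 789.
dQ_s/dP = 40.
ε_s = (dQ_s/dP)(P/Q_s) = (40)(22/789).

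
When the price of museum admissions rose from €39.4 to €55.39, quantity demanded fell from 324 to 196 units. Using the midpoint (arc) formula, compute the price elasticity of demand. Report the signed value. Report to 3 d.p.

ΔQ = 196 − 324 = -128; ΔP = 55.39 − 39.4 = 15.99.
Midpoints: P̄ = 47.39, Q̄ = 260.0.
ε = (ΔQ/ΔP)(P̄/Q̄) = (-128/15.99)(47.39/260.0).

-1.459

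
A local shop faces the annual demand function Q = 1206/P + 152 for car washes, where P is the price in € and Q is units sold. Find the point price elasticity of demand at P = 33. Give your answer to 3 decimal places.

-0.194

At P = 33, Q = 188.545.
dQ/dP = −1206/P² = -1.107.
ε = (dQ/dP)(P/Q) = (-1.107)(33/188.545).
|ε| < 1, so demand is inelastic at this price.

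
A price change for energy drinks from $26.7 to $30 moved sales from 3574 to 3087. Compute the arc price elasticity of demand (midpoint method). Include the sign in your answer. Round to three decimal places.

ΔQ = 3087 − 3574 = -487; ΔP = 30 − 26.7 = 3.3.
Midpoints: P̄ = 28.35, Q̄ = 3330.5.
ε = (ΔQ/ΔP)(P̄/Q̄) = (-487/3.3)(28.35/3330.5).

-1.256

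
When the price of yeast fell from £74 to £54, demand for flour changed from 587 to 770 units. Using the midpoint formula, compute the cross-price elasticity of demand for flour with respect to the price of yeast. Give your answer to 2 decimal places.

-0.86

ΔQ_x = 770 − 587 = 183; ΔP_y = 54 − 74 = -20.
Midpoints: P̄_y = 64.00, Q̄_x = 678.5.
ε_xy = (ΔQ_x/ΔP_y)(P̄_y/Q̄_x) = (183/-20)(64.00/678.5).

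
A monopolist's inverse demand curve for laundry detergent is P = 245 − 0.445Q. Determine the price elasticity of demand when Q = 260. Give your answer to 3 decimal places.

-1.118

At Q = 260, P = 245 − 0.445(260) = 129.30.
dP/dQ = −0.445, so dQ/dP = 1/(−0.445) = -2.247.
ε = (dQ/dP)(P/Q) = (-2.247)(129.30/260).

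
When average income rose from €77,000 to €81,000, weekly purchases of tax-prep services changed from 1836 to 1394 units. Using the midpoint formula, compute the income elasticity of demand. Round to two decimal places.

-5.41

ΔQ = -442, ΔI = 4000. Midpoints: Ī = 79,000, Q̄ = 1615.0.
ε_I = (ΔQ/ΔI)(Ī/Q̄) = (-442/4000)(79000/1615.0).
ε_I < 0, so the good is inferior.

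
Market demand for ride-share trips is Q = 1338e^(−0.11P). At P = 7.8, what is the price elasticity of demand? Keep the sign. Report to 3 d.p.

-0.858

At P = 7.8, Q = 567.324.
dQ/dP = −0.11·1338e^(−0.11P) = −0.11Q = -62.406.
ε = (dQ/dP)(P/Q) = (-62.406)(7.8/567.324).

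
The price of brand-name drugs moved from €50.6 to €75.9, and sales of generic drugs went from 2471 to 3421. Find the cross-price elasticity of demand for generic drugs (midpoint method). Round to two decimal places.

0.81

ΔQ_x = 3421 − 2471 = 950; ΔP_y = 75.9 − 50.6 = 25.3.
Midpoints: P̄_y = 63.25, Q̄_x = 2946.0.
ε_xy = (ΔQ_x/ΔP_y)(P̄_y/Q̄_x) = (950/25.3)(63.25/2946.0).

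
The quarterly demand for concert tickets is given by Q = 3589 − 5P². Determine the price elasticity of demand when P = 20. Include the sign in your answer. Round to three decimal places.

-2.517

At P = 20, Q = 1589.
dQ/dP = −10P = -200.
ε = (dQ/dP)(P/Q) = (-200)(20/1589).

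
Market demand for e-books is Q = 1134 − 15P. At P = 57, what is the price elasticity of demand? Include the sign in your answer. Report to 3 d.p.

-3.065

At P = 57, Q = 279.
dQ/dP = −15.
ε = (dQ/dP)(P/Q) = (-15)(57/279).
|ε| > 1, so demand is elastic at this price.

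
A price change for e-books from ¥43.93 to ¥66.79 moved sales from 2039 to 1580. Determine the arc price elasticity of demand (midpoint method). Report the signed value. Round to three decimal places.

-0.614

ΔQ = 1580 − 2039 = -459; ΔP = 66.79 − 43.93 = 22.86.
Midpoints: P̄ = 55.36, Q̄ = 1809.5.
ε = (ΔQ/ΔP)(P̄/Q̄) = (-459/22.86)(55.36/1809.5).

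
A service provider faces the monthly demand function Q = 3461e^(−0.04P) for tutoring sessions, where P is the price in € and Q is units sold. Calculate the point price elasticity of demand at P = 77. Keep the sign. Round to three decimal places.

-3.080

At P = 77, Q = 159.065.
dQ/dP = −0.04·3461e^(−0.04P) = −0.04Q = -6.363.
ε = (dQ/dP)(P/Q) = (-6.363)(77/159.065).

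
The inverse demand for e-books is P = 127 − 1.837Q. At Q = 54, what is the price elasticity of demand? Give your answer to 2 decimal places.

-0.28

At Q = 54, P = 127 − 1.837(54) = 27.80.
dP/dQ = −1.837, so dQ/dP = 1/(−1.837) = -0.544.
ε = (dQ/dP)(P/Q) = (-0.544)(27.80/54).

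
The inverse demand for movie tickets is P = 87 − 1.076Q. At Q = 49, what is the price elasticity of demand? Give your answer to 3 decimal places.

At Q = 49, P = 87 − 1.076(49) = 34.28.
dP/dQ = −1.076, so dQ/dP = 1/(−1.076) = -0.929.
ε = (dQ/dP)(P/Q) = (-0.929)(34.28/49).

-0.650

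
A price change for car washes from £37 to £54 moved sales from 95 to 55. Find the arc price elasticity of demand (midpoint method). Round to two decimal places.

ΔQ = 55 − 95 = -40; ΔP = 54 − 37 = 17.
Midpoints: P̄ = 45.50, Q̄ = 75.0.
ε = (ΔQ/ΔP)(P̄/Q̄) = (-40/17)(45.50/75.0).

-1.43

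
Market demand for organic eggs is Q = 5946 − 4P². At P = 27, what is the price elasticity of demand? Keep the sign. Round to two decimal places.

-1.92

At P = 27, Q = 3030.
dQ/dP = −8P = -216.
ε = (dQ/dP)(P/Q) = (-216)(27/3030).
|ε| > 1, so demand is elastic at this price.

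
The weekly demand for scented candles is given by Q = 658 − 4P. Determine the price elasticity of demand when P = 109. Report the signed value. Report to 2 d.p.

-1.96

At P = 109, Q = 222.
dQ/dP = −4.
ε = (dQ/dP)(P/Q) = (-4)(109/222).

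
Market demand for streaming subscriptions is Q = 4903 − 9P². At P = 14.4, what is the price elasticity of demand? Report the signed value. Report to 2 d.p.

-1.23

At P = 14.4, Q = 3036.760.
dQ/dP = −18P = -259.200.
ε = (dQ/dP)(P/Q) = (-259.200)(14.4/3036.760).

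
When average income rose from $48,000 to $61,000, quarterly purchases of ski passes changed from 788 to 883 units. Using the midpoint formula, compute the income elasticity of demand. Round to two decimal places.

0.48

ΔQ = 95, ΔI = 13000. Midpoints: Ī = 54,500, Q̄ = 835.5.
ε_I = (ΔQ/ΔI)(Ī/Q̄) = (95/13000)(54500/835.5).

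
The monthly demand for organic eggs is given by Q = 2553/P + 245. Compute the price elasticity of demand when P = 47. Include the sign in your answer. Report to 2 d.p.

At P = 47, Q = 299.319.
dQ/dP = −2553/P² = -1.156.
ε = (dQ/dP)(P/Q) = (-1.156)(47/299.319).

-0.18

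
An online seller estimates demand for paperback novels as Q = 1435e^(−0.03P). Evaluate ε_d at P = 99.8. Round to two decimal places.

-2.99

At P = 99.8, Q = 71.874.
dQ/dP = −0.03·1435e^(−0.03P) = −0.03Q = -2.156.
ε = (dQ/dP)(P/Q) = (-2.156)(99.8/71.874).
|ε| > 1, so demand is elastic at this price.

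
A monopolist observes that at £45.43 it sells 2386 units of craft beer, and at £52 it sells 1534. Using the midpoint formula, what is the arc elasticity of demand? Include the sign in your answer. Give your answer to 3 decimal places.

-3.223

ΔQ = 1534 − 2386 = -852; ΔP = 52 − 45.43 = 6.57.
Midpoints: P̄ = 48.72, Q̄ = 1960.0.
ε = (ΔQ/ΔP)(P̄/Q̄) = (-852/6.57)(48.72/1960.0).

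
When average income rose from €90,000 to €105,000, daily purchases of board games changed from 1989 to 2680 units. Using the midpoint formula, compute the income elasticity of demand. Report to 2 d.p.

1.92

ΔQ = 691, ΔI = 15000. Midpoints: Ī = 97,500, Q̄ = 2334.5.
ε_I = (ΔQ/ΔI)(Ī/Q̄) = (691/15000)(97500/2334.5).
ε_I > 0, so the good is normal.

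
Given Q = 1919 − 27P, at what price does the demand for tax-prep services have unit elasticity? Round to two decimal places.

For linear demand Q = a − bP, ε = −bP/(a − bP). |ε| = 1 when bP = a − bP, i.e. P = a/(2b).
P = 1919/(2·27) = 1919/54 = 35.5370.

35.54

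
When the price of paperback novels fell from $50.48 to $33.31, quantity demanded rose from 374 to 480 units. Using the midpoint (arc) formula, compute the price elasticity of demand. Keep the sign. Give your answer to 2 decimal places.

ΔQ = 480 − 374 = 106; ΔP = 33.31 − 50.48 = -17.17.
Midpoints: P̄ = 41.89, Q̄ = 427.0.
ε = (ΔQ/ΔP)(P̄/Q̄) = (106/-17.17)(41.89/427.0).

-0.61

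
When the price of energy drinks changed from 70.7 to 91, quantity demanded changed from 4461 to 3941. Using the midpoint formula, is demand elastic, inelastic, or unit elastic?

inelastic

Arc ε ≈ -0.493.
|ε| = 0.49 < 1.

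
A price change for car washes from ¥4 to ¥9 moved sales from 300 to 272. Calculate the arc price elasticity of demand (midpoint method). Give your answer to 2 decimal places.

ΔQ = 272 − 300 = -28; ΔP = 9 − 4 = 5.
Midpoints: P̄ = 6.50, Q̄ = 286.0.
ε = (ΔQ/ΔP)(P̄/Q̄) = (-28/5)(6.50/286.0).

-0.13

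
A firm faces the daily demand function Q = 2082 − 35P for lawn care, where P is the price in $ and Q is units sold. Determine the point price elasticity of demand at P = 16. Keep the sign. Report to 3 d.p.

At P = 16, Q = 1522.
dQ/dP = −35.
ε = (dQ/dP)(P/Q) = (-35)(16/1522).
|ε| < 1, so demand is inelastic at this price.

-0.368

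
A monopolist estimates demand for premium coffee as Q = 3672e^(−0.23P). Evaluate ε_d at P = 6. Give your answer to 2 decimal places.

-1.38

At P = 6, Q = 923.796.
dQ/dP = −0.23·3672e^(−0.23P) = −0.23Q = -212.473.
ε = (dQ/dP)(P/Q) = (-212.473)(6/923.796).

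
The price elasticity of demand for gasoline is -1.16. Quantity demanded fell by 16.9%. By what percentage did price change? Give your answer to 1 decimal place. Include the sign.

%ΔP ≈ %ΔQ / ε = (-16.9%)/(-1.16) = 14.57%.

14.6%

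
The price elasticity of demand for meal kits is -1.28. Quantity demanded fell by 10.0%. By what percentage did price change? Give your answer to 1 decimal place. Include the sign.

7.8%

%ΔP ≈ %ΔQ / ε = (-10.0%)/(-1.28) = 7.81%.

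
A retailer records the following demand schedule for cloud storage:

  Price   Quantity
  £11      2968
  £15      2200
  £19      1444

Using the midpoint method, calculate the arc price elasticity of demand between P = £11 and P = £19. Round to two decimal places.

At P = 11, Q = 2968; at P = 19, Q = 1444.
ΔQ = -1524, ΔP = 8. Midpoints: P̄ = 15.00, Q̄ = 2206.0.
ε = (ΔQ/ΔP)(P̄/Q̄) = (-1524/8)(15.00/2206.0).

-1.30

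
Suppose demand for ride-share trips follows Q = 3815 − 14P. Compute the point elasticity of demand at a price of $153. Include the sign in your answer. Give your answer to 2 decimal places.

-1.28

At P = 153, Q = 1673.
dQ/dP = −14.
ε = (dQ/dP)(P/Q) = (-14)(153/1673).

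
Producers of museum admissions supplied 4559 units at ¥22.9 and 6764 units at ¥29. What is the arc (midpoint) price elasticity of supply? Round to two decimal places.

1.66

ΔQ = 6764 − 4559 = 2205; ΔP = 29 − 22.9 = 6.1.
Midpoints: P̄ = 25.95, Q̄ = 5661.5.
ε_s = (ΔQ/ΔP)(P̄/Q̄) = (2205/6.1)(25.95/5661.5).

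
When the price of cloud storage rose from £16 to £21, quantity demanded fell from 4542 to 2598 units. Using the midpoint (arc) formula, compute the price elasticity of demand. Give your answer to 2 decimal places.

ΔQ = 2598 − 4542 = -1944; ΔP = 21 − 16 = 5.
Midpoints: P̄ = 18.50, Q̄ = 3570.0.
ε = (ΔQ/ΔP)(P̄/Q̄) = (-1944/5)(18.50/3570.0).

-2.01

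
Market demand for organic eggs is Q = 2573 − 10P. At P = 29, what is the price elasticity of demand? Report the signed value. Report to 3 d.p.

-0.127

At P = 29, Q = 2283.
dQ/dP = −10.
ε = (dQ/dP)(P/Q) = (-10)(29/2283).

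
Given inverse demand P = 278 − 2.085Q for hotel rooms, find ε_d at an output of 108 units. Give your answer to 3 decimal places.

-0.235

At Q = 108, P = 278 − 2.085(108) = 52.82.
dP/dQ = −2.085, so dQ/dP = 1/(−2.085) = -0.480.
ε = (dQ/dP)(P/Q) = (-0.480)(52.82/108).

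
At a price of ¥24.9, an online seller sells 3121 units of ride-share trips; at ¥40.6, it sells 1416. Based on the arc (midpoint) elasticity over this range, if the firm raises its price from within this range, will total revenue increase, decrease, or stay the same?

decrease

Arc ε = (-1705/15.7)(32.75/2268.5) ≈ -1.568.
|ε| = 1.57 > 1, so demand is elastic. A price rise therefore reduces total revenue.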